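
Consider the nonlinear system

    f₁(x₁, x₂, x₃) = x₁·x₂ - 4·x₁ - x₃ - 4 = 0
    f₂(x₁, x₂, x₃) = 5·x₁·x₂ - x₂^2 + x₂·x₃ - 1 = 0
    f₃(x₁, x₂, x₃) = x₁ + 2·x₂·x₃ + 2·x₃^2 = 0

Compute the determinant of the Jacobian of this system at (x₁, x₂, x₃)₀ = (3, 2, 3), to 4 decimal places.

J = [[x₂ - 4, x₁, -1], [5·x₂, 5·x₁ - 2·x₂ + x₃, x₂], [1, 2·x₃, 2·x₂ + 4·x₃]].
At the point, J = [[-2.0000, 3.0000, -1.0000], [10.0000, 14.0000, 2.0000], [1.0000, 6.0000, 16.0000]].
det J = -944.0000.

-944.0000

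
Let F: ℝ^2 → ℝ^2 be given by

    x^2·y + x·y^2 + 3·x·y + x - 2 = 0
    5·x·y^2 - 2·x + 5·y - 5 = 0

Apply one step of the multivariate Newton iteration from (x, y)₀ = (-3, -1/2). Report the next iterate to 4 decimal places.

At (-3, -1/2): F = (-5.7500, -5.2500).
Jacobian J = [[2·x·y + y^2 + 3·y + 1, x^2 + 2·x·y + 3·x], [5·y^2 - 2, 10·x·y + 5]].
At the point, J = [[2.7500, 3.0000], [-0.7500, 20.0000]] (det J = 57.2500).
Solving J·Δ = −F gives Δ = (1.7336, 0.3275).
Then the next iterate is (x, y)₁ = (-1.2664, -0.1725).

(-1.2664, -0.1725)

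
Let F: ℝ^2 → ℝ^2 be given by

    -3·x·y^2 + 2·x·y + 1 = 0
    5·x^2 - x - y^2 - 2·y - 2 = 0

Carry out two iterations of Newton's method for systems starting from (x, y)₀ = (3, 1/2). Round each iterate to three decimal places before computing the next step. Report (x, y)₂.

At (3, 1/2): F = (1.750, 38.750).
Jacobian J = [[-3·y^2 + 2·y, -6·x·y + 2·x], [10·x - 1, -2·y - 2]].
At the point, J = [[0.250, -3.000], [29.000, -3.000]] (det J = 86.250).
Solving J·Δ = −F gives Δ = (-1.287, 0.476).
Then the next iterate is (x, y)₁ = (1.713, 0.976).
Round to (1.713, 0.976) and repeat: F = (-0.55151, 8.05427), J = [[-0.90573, -6.60533], [16.130, -3.952]].
Δ = (-0.503, -0.015), so (x, y)₂ = (1.210, 0.961).

(1.210, 0.961)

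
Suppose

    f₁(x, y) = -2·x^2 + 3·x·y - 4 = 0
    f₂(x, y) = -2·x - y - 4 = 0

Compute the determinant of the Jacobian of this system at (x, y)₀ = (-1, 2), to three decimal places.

J = [[-4·x + 3·y, 3·x], [-2, -1]].
At the point, J = [[10.000, -3.000], [-2.000, -1.000]].
det J = -16.000.

-16.000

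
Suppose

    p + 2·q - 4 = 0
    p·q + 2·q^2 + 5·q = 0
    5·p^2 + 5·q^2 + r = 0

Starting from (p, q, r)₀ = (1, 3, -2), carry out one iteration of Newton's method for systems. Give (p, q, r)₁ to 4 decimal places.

At (1, 3, -2): F = (3.0000, 36.0000, 48.0000).
Jacobian J = [[1, 2, 0], [q, p + 4·q + 5, 0], [10·p, 10·q, 1]].
At the point, J = [[1.0000, 2.0000, 0.0000], [3.0000, 18.0000, 0.0000], [10.0000, 30.0000, 1.0000]] (det J = 12.0000).
Solving J·Δ = −F gives Δ = (1.5000, -2.2500, 4.5000).
Then the next iterate is (p, q, r)₁ = (2.5000, 0.7500, 2.5000).

(2.5000, 0.7500, 2.5000)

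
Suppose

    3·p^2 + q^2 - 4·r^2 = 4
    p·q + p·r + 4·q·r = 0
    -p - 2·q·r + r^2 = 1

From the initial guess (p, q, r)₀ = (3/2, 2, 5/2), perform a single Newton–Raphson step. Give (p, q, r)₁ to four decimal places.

(1.7644, 0.4775, 1.4020)

At (3/2, 2, 5/2): F = (-18.2500, 26.7500, -6.2500).
Jacobian J = [[6·p, 2·q, -8·r], [q + r, p + 4·r, p + 4·q], [-1, -2·r, -2·q + 2·r]].
At the point, J = [[9.0000, 4.0000, -20.0000], [4.5000, 11.5000, 9.5000], [-1.0000, -5.0000, 1.0000]] (det J = 695.0000).
Solving J·Δ = −F gives Δ = (0.2644, -1.5225, -1.0980).
Then the next iterate is (p, q, r)₁ = (1.7644, 0.4775, 1.4020).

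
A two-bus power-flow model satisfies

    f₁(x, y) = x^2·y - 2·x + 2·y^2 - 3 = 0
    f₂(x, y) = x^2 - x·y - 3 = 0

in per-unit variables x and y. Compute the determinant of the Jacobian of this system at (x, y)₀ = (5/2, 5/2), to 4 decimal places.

-66.8750

J = [[2·x·y - 2, x^2 + 4·y], [2·x - y, -x]].
At the point, J = [[10.5000, 16.2500], [2.5000, -2.5000]].
det J = -66.8750.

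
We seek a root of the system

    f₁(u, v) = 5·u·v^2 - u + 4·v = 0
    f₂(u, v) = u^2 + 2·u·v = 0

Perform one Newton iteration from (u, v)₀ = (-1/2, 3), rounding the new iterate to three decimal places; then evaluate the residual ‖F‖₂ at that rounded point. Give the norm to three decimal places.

636.466

At (-1/2, 3): F = (-10.000, -2.750).
Jacobian J = [[5·v^2 - 1, 10·u·v + 4], [2·u + 2·v, 2·u]].
At the point, J = [[44.000, -11.000], [5.000, -1.000]] (det J = 11.000).
Solving J·Δ = −F gives Δ = (1.841, 6.455).
Then the next iterate is (u, v)₁ = (1.341, 9.455).
Re-evaluating at (1.341, 9.455): F = (635.88605, 27.15659), so ‖F‖₂ = 636.466.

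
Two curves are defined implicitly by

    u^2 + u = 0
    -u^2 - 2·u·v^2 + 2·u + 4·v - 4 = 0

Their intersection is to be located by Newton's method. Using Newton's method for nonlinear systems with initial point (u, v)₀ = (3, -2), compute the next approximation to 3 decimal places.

At (3, -2): F = (12.000, -39.000).
Jacobian J = [[2·u + 1, 0], [-2·u - 2·v^2 + 2, -4·u·v + 4]].
At the point, J = [[7.000, 0.000], [-12.000, 28.000]] (det J = 196.000).
Solving J·Δ = −F gives Δ = (-1.714, 0.658).
Then the next iterate is (u, v)₁ = (1.286, -1.342).

(1.286, -1.342)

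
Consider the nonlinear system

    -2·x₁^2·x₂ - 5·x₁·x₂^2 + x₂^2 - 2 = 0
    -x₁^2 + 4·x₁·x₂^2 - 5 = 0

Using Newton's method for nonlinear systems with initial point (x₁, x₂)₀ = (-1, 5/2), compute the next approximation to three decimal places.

(-0.221, 2.002)

At (-1, 5/2): F = (30.500, -31.000).
Jacobian J = [[-4·x₁·x₂ - 5·x₂^2, -2·x₁^2 - 10·x₁·x₂ + 2·x₂], [-2·x₁ + 4·x₂^2, 8·x₁·x₂]].
At the point, J = [[-21.250, 28.000], [27.000, -20.000]] (det J = -331.000).
Solving J·Δ = −F gives Δ = (0.779, -0.498).
Then the next iterate is (x₁, x₂)₁ = (-0.221, 2.002).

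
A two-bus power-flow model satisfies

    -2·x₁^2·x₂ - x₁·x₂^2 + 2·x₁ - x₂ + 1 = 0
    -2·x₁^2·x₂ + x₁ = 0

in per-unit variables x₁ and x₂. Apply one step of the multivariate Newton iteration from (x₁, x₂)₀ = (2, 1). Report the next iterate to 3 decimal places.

(1.143, 1.000)

At (2, 1): F = (-6.000, -6.000).
Jacobian J = [[-4·x₁·x₂ - x₂^2 + 2, -2·x₁^2 - 2·x₁·x₂ - 1], [-4·x₁·x₂ + 1, -2·x₁^2]].
At the point, J = [[-7.000, -13.000], [-7.000, -8.000]] (det J = -35.000).
Solving J·Δ = −F gives Δ = (-0.857, 0.000).
Then the next iterate is (x₁, x₂)₁ = (1.143, 1.000).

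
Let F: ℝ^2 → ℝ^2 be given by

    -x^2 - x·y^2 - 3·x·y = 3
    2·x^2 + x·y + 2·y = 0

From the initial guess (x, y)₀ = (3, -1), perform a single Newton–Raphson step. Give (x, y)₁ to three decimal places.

At (3, -1): F = (-6.000, 13.000).
Jacobian J = [[-2·x - y^2 - 3·y, -2·x·y - 3·x], [4·x + y, x + 2]].
At the point, J = [[-4.000, -3.000], [11.000, 5.000]] (det J = 13.000).
Solving J·Δ = −F gives Δ = (-0.692, -1.077).
Then the next iterate is (x, y)₁ = (2.308, -2.077).

(2.308, -2.077)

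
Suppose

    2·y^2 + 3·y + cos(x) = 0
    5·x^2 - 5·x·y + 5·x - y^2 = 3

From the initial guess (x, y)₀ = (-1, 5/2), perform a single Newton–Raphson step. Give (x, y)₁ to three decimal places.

At (-1, 5/2): F = (20.54030, 3.250).
Jacobian J = [[-sin(x), 4·y + 3], [10·x - 5·y + 5, -5·x - 2·y]].
At the point, J = [[0.84147, 13.000], [-17.500, 0.000]] (det J = 227.500).
Solving J·Δ = −F gives Δ = (0.186, -1.592).
Then the next iterate is (x, y)₁ = (-0.814, 0.908).

(-0.814, 0.908)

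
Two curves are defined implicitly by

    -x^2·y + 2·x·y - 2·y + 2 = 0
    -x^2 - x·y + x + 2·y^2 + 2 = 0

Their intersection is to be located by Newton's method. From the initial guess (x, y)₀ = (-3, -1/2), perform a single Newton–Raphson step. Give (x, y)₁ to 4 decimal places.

(-1.5709, -0.2186)

At (-3, -1/2): F = (10.5000, -11.0000).
Jacobian J = [[-2·x·y + 2·y, -x^2 + 2·x - 2], [-2·x - y + 1, -x + 4·y]].
At the point, J = [[-4.0000, -17.0000], [7.5000, 1.0000]] (det J = 123.5000).
Solving J·Δ = −F gives Δ = (1.4291, 0.2814).
Then the next iterate is (x, y)₁ = (-1.5709, -0.2186).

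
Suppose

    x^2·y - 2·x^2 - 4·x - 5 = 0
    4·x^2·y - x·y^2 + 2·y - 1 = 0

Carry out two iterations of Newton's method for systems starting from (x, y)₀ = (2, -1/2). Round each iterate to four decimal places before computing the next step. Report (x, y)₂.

At (2, -1/2): F = (-23.0000, -10.5000).
Jacobian J = [[2·x·y - 4·x - 4, x^2], [8·x·y - y^2, 4·x^2 - 2·x·y + 2]].
At the point, J = [[-14.0000, 4.0000], [-8.2500, 20.0000]] (det J = -247.0000).
Solving J·Δ = −F gives Δ = (-1.6923, -0.1731).
Then the next iterate is (x, y)₁ = (0.3077, -0.6731).
Round to (0.3077, -0.6731) and repeat: F = (-6.483887, -2.740522), J = [[-5.645026, 0.094679], [-2.109967, 2.792943]].
Δ = (-1.1467, 0.1150), so (x, y)₂ = (-0.8390, -0.5581).

(-0.8390, -0.5581)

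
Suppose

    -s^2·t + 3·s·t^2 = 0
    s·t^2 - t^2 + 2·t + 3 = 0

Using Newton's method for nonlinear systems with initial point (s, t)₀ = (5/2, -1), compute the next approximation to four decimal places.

(-0.4717, -1.4717)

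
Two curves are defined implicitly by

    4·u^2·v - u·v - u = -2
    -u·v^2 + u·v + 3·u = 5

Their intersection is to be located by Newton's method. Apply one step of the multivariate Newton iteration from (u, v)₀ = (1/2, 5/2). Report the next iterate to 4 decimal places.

At (1/2, 5/2): F = (2.7500, -5.3750).
Jacobian J = [[8·u·v - v - 1, 4·u^2 - u], [-v^2 + v + 3, -2·u·v + u]].
At the point, J = [[6.5000, 0.5000], [-0.7500, -2.0000]] (det J = -12.6250).
Solving J·Δ = −F gives Δ = (-0.2228, -2.6040).
Then the next iterate is (u, v)₁ = (0.2772, -0.1040).

(0.2772, -0.1040)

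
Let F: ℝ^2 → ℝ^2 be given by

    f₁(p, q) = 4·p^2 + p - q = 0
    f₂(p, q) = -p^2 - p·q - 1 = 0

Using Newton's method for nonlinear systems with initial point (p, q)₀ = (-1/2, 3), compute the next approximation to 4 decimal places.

At (-1/2, 3): F = (-2.5000, 0.2500).
Jacobian J = [[8·p + 1, -1], [-2·p - q, -p]].
At the point, J = [[-3.0000, -1.0000], [-2.0000, 0.5000]] (det J = -3.5000).
Solving J·Δ = −F gives Δ = (-0.2857, -1.6429).
Then the next iterate is (p, q)₁ = (-0.7857, 1.3571).

(-0.7857, 1.3571)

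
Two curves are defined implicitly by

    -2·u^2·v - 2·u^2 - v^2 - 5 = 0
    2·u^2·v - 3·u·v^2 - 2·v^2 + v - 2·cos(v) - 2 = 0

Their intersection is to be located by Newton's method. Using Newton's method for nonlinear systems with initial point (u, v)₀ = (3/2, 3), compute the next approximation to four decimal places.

(0.6152, 1.9747)

At (3/2, 3): F = (-32.0000, -42.020015).
Jacobian J = [[-4·u·v - 4·u, -2·u^2 - 2·v], [4·u·v - 3·v^2, 2·u^2 - 6·u·v - 4·v + 2·sin(v) + 1]].
At the point, J = [[-24.0000, -10.5000], [-9.0000, -33.217760]] (det J = 702.726240).
Solving J·Δ = −F gives Δ = (-0.8848, -1.0253).
Then the next iterate is (u, v)₁ = (0.6152, 1.9747).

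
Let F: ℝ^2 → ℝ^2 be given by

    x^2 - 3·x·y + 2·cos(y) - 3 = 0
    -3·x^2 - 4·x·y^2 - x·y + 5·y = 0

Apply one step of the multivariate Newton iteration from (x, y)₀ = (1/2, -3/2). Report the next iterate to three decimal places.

(0.465, -0.392)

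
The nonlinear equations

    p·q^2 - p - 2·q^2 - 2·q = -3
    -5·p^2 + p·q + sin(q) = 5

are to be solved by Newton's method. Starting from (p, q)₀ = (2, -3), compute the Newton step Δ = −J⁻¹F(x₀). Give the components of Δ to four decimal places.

At (2, -3): F = (7.0000, -31.141120).
Jacobian J = [[q^2 - 1, 2·p·q - 4·q - 2], [-10·p + q, p + cos(q)]].
At the point, J = [[8.0000, -2.0000], [-23.0000, 1.010008]] (det J = -37.919940).
Solving J·Δ = −F gives Δ = (-1.4560, -2.3241).

(-1.4560, -2.3241)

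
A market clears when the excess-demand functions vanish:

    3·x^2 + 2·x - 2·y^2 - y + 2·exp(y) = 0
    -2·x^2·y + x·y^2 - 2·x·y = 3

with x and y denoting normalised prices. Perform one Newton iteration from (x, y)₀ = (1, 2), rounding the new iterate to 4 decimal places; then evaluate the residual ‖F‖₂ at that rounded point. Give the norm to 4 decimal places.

At (1, 2): F = (9.778112, -7.0000).
Jacobian J = [[6·x + 2, -4·y + 2·exp(y) - 1], [-4·x·y + y^2 - 2·y, -2·x^2 + 2·x·y - 2·x]].
At the point, J = [[8.0000, 5.778112], [-8.0000, 0.0000]] (det J = 46.224898).
Solving J·Δ = −F gives Δ = (-0.8750, -0.4808).
Then the next iterate is (x, y)₁ = (0.1250, 1.5192).
Re-evaluating at (0.1250, 1.5192): F = (3.298875, -3.138779), so ‖F‖₂ = 4.5535.

4.5535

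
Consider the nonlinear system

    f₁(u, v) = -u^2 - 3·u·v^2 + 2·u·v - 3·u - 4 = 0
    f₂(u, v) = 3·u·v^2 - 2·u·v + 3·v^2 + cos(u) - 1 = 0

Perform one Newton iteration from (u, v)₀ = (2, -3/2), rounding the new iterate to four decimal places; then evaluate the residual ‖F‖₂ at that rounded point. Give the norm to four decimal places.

10.9234

At (2, -3/2): F = (-33.5000, 24.833853).
Jacobian J = [[-2·u - 3·v^2 + 2·v - 3, -6·u·v + 2·u], [3·v^2 - 2·v - sin(u), 6·u·v - 2·u + 6·v]].
At the point, J = [[-16.7500, 22.0000], [8.840703, -31.0000]] (det J = 324.754543).
Solving J·Δ = −F gives Δ = (-1.5155, 0.3689).
Then the next iterate is (u, v)₁ = (0.4845, -1.1311).
Re-evaluating at (0.4845, -1.1311): F = (-8.643865, 6.678695), so ‖F‖₂ = 10.9234.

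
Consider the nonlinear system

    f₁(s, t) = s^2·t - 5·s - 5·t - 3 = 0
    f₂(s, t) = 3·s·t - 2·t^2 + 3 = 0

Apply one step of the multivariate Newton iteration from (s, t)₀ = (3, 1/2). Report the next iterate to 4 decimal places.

(-4.0000, 1.0000)

At (3, 1/2): F = (-16.0000, 7.0000).
Jacobian J = [[2·s·t - 5, s^2 - 5], [3·t, 3·s - 4·t]].
At the point, J = [[-2.0000, 4.0000], [1.5000, 7.0000]] (det J = -20.0000).
Solving J·Δ = −F gives Δ = (-7.0000, 0.5000).
Then the next iterate is (s, t)₁ = (-4.0000, 1.0000).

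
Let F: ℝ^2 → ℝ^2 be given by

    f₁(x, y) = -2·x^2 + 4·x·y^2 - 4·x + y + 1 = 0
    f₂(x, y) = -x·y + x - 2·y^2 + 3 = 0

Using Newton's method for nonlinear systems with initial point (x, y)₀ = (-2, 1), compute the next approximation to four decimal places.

(-0.3125, 1.5000)

At (-2, 1): F = (-6.0000, 1.0000).
Jacobian J = [[-4·x + 4·y^2 - 4, 8·x·y + 1], [-y + 1, -x - 4·y]].
At the point, J = [[8.0000, -15.0000], [0.0000, -2.0000]] (det J = -16.0000).
Solving J·Δ = −F gives Δ = (1.6875, 0.5000).
Then the next iterate is (x, y)₁ = (-0.3125, 1.5000).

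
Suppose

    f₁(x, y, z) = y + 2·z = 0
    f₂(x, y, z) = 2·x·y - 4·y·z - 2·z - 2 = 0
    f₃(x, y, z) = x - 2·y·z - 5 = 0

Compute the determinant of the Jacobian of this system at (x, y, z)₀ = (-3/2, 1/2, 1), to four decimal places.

7.0000

J = [[0, 1, 2], [2·y, 2·x - 4·z, -4·y - 2], [1, -2·z, -2·y]].
At the point, J = [[0.0000, 1.0000, 2.0000], [1.0000, -7.0000, -4.0000], [1.0000, -2.0000, -1.0000]].
det J = 7.0000.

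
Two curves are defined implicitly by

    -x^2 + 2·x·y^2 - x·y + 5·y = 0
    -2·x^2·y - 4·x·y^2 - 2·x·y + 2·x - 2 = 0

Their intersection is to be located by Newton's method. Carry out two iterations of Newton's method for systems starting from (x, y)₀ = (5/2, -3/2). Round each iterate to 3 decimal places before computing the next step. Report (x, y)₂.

(1.738, -1.508)

At (5/2, -3/2): F = (1.250, 6.750).
Jacobian J = [[-2·x + 2·y^2 - y, 4·x·y - x + 5], [-4·x·y - 4·y^2 - 2·y + 2, -2·x^2 - 8·x·y - 2·x]].
At the point, J = [[1.000, -12.500], [11.000, 12.500]] (det J = 150.000).
Solving J·Δ = −F gives Δ = (-0.667, 0.047).
Then the next iterate is (x, y)₁ = (1.833, -1.453).
Round to (1.833, -1.453) and repeat: F = (-0.22185, 1.27715), J = [[2.00942, -7.48640], [7.11456, 10.92101]].
Δ = (-0.095, -0.055), so (x, y)₂ = (1.738, -1.508).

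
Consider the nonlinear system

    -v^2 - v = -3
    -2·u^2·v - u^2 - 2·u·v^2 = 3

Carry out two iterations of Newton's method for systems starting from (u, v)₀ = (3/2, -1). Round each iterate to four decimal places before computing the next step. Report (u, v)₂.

(6.8164, -2.7143)

At (3/2, -1): F = (3.0000, -3.7500).
Jacobian J = [[0, -2·v - 1], [-4·u·v - 2·u - 2·v^2, -2·u^2 - 4·u·v]].
At the point, J = [[0.0000, 1.0000], [1.0000, 1.5000]] (det J = -1.0000).
Solving J·Δ = −F gives Δ = (8.2500, -3.0000).
Then the next iterate is (u, v)₁ = (9.7500, -4.0000).
Round to (9.7500, -4.0000) and repeat: F = (-9.0000, 350.4375), J = [[0.0000, 7.0000], [104.5000, -34.1250]].
Δ = (-2.9336, 1.2857), so (u, v)₂ = (6.8164, -2.7143).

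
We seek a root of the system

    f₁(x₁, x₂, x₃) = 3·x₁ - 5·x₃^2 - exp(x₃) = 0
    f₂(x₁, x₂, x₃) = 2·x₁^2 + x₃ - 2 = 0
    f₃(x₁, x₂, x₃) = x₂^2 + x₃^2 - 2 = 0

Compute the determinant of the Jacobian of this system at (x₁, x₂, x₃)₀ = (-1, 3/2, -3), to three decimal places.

J = [[3, 0, -10·x₃ - exp(x₃)], [4·x₁, 0, 1], [0, 2·x₂, 2·x₃]].
At the point, J = [[3.000, 0.000, 29.95021], [-4.000, 0.000, 1.000], [0.000, 3.000, -6.000]].
det J = -368.403.

-368.403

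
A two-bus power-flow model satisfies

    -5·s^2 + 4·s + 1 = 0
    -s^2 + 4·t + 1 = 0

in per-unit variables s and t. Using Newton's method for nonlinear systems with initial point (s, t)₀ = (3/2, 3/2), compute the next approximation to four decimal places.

(1.1136, 0.0227)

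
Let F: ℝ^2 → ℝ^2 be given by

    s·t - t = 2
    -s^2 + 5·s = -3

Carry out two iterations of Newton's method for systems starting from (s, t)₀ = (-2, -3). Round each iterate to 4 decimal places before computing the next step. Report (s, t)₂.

At (-2, -3): F = (7.0000, -11.0000).
Jacobian J = [[t, s - 1], [-2·s + 5, 0]].
At the point, J = [[-3.0000, -3.0000], [9.0000, 0.0000]] (det J = 27.0000).
Solving J·Δ = −F gives Δ = (1.2222, 1.1111).
Then the next iterate is (s, t)₁ = (-0.7778, -1.8889).
Round to (-0.7778, -1.8889) and repeat: F = (1.358086, -1.493973), J = [[-1.8889, -1.7778], [6.5556, 0.0000]].
Δ = (0.2279, 0.5218), so (s, t)₂ = (-0.5499, -1.3671).

(-0.5499, -1.3671)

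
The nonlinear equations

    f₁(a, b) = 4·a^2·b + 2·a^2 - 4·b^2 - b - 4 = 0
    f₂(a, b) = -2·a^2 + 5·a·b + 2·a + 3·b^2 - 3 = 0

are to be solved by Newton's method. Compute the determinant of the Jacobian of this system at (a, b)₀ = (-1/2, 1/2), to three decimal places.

24.000

J = [[8·a·b + 4·a, 4·a^2 - 8·b - 1], [-4·a + 5·b + 2, 5·a + 6·b]].
At the point, J = [[-4.000, -4.000], [6.500, 0.500]].
det J = 24.000.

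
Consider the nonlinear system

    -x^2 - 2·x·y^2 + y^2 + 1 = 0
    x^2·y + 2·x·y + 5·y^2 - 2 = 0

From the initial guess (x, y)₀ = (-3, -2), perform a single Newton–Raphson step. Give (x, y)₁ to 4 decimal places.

(-2.9845, -1.2868)

At (-3, -2): F = (20.0000, 12.0000).
Jacobian J = [[-2·x - 2·y^2, -4·x·y + 2·y], [2·x·y + 2·y, x^2 + 2·x + 10·y]].
At the point, J = [[-2.0000, -28.0000], [8.0000, -17.0000]] (det J = 258.0000).
Solving J·Δ = −F gives Δ = (0.0155, 0.7132).
Then the next iterate is (x, y)₁ = (-2.9845, -1.2868).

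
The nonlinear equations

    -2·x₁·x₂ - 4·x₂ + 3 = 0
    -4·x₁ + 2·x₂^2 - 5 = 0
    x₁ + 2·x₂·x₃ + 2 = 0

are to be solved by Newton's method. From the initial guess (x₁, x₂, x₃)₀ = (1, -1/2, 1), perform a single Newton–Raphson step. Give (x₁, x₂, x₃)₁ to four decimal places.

(-1.4231, 0.0962, 1.7692)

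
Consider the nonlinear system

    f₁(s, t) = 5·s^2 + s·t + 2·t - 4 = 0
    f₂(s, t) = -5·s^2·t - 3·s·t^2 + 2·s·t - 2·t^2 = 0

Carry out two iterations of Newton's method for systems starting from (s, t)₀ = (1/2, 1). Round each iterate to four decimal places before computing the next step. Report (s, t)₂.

(0.8834, 0.0346)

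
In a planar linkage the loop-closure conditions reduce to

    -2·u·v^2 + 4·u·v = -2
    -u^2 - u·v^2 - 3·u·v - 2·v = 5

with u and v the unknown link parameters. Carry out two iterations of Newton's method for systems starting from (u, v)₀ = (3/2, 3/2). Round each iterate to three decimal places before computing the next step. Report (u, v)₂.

At (3/2, 3/2): F = (4.250, -20.375).
Jacobian J = [[-2·v^2 + 4·v, -4·u·v + 4·u], [-2·u - v^2 - 3·v, -2·u·v - 3·u - 2]].
At the point, J = [[1.500, -3.000], [-9.750, -11.000]] (det J = -45.750).
Solving J·Δ = −F gives Δ = (-2.358, 0.238).
Then the next iterate is (u, v)₁ = (-0.858, 1.738).
Round to (-0.858, 1.738) and repeat: F = (1.21861, -2.14684), J = [[0.91071, 2.53282], [-6.51864, 3.55641]].
Δ = (-0.495, -0.303), so (u, v)₂ = (-1.353, 1.435).

(-1.353, 1.435)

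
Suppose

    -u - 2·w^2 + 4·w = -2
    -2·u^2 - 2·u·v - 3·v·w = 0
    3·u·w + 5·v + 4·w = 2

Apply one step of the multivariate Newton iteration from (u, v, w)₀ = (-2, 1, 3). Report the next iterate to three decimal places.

(-1.056, -0.246, 2.632)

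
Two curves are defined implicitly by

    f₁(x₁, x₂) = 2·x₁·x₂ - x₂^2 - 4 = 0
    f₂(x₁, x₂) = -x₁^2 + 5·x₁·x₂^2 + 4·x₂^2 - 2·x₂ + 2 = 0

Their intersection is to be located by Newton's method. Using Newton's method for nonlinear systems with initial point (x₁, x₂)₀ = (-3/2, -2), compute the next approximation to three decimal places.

At (-3/2, -2): F = (-2.000, -10.250).
Jacobian J = [[2·x₂, 2·x₁ - 2·x₂], [-2·x₁ + 5·x₂^2, 10·x₁·x₂ + 8·x₂ - 2]].
At the point, J = [[-4.000, 1.000], [23.000, 12.000]] (det J = -71.000).
Solving J·Δ = −F gives Δ = (-0.194, 1.225).
Then the next iterate is (x₁, x₂)₁ = (-1.694, -0.775).

(-1.694, -0.775)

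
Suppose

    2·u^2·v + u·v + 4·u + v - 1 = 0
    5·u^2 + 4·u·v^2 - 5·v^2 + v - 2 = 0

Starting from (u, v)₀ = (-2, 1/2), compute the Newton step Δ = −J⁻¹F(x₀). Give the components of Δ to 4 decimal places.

At (-2, 1/2): F = (-5.5000, 15.2500).
Jacobian J = [[4·u·v + v + 4, 2·u^2 + u + 1], [10·u + 4·v^2, 8·u·v - 10·v + 1]].
At the point, J = [[0.5000, 7.0000], [-19.0000, -12.0000]] (det J = 127.0000).
Solving J·Δ = −F gives Δ = (0.3209, 0.7628).

(0.3209, 0.7628)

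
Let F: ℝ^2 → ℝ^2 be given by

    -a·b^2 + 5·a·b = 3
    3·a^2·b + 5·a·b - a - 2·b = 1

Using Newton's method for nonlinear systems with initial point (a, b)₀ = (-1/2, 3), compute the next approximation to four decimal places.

At (-1/2, 3): F = (-6.0000, -11.7500).
Jacobian J = [[-b^2 + 5·b, -2·a·b + 5·a], [6·a·b + 5·b - 1, 3·a^2 + 5·a - 2]].
At the point, J = [[6.0000, 0.5000], [5.0000, -3.7500]] (det J = -25.0000).
Solving J·Δ = −F gives Δ = (1.1350, -1.6200).
Then the next iterate is (a, b)₁ = (0.6350, 1.3800).

(0.6350, 1.3800)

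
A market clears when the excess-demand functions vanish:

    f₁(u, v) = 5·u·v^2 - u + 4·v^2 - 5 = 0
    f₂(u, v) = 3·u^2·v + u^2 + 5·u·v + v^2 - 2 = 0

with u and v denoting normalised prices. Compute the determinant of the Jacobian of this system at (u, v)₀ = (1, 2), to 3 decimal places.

-636.000

J = [[5·v^2 - 1, 10·u·v + 8·v], [6·u·v + 2·u + 5·v, 3·u^2 + 5·u + 2·v]].
At the point, J = [[19.000, 36.000], [24.000, 12.000]].
det J = -636.000.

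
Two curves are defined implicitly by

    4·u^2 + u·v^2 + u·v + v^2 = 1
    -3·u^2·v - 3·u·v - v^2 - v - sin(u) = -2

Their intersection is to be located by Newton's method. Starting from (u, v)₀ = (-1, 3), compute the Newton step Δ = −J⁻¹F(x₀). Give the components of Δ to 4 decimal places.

At (-1, 3): F = (0.0000, -9.158529).
Jacobian J = [[8·u + v^2 + v, 2·u·v + u + 2·v], [-6·u·v - 3·v - cos(u), -3·u^2 - 3·u - 2·v - 1]].
At the point, J = [[4.0000, -1.0000], [8.459698, -7.0000]] (det J = -19.540302).
Solving J·Δ = −F gives Δ = (-0.4687, -1.8748).

(-0.4687, -1.8748)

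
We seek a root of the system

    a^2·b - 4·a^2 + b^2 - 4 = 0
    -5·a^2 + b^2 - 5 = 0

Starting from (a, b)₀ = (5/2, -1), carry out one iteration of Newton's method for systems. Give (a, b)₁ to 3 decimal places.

(1.103, -1.160)

At (5/2, -1): F = (-34.250, -35.250).
Jacobian J = [[2·a·b - 8·a, a^2 + 2·b], [-10·a, 2·b]].
At the point, J = [[-25.000, 4.250], [-25.000, -2.000]] (det J = 156.250).
Solving J·Δ = −F gives Δ = (-1.397, -0.160).
Then the next iterate is (a, b)₁ = (1.103, -1.160).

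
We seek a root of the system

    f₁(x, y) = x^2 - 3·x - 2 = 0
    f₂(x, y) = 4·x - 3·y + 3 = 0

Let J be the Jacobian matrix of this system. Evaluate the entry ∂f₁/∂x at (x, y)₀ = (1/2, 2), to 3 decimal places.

-2.000

∂f₁/∂x = 2·x - 3.
At (1/2, 2) this is -2.000.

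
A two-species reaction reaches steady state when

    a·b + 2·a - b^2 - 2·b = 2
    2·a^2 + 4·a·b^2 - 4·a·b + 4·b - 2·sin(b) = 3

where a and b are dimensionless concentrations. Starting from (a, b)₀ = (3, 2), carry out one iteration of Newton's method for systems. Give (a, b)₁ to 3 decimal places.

(2.027, 1.370)

At (3, 2): F = (2.000, 45.18141).
Jacobian J = [[b + 2, a - 2·b - 2], [4·a + 4·b^2 - 4·b, 8·a·b - 4·a - 2·cos(b) + 4]].
At the point, J = [[4.000, -3.000], [20.000, 40.83229]] (det J = 223.32917).
Solving J·Δ = −F gives Δ = (-0.973, -0.630).
Then the next iterate is (a, b)₁ = (2.027, 1.370).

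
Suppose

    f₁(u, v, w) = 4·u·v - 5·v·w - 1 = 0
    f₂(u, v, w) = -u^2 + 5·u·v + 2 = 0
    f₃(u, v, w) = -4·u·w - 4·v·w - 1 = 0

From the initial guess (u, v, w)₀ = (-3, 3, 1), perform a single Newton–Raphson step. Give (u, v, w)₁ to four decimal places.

At (-3, 3, 1): F = (-52.0000, -52.0000, -1.0000).
Jacobian J = [[4·v, 4·u - 5·w, -5·v], [-2·u + 5·v, 5·u, 0], [-4·w, -4·w, -4·u - 4·v]].
At the point, J = [[12.0000, -17.0000, -15.0000], [21.0000, -15.0000, 0.0000], [-4.0000, -4.0000, 0.0000]] (det J = 2160.0000).
Solving J·Δ = −F gives Δ = (1.3403, -1.5903, -0.5921).
Then the next iterate is (u, v, w)₁ = (-1.6597, 1.4097, 0.4079).

(-1.6597, 1.4097, 0.4079)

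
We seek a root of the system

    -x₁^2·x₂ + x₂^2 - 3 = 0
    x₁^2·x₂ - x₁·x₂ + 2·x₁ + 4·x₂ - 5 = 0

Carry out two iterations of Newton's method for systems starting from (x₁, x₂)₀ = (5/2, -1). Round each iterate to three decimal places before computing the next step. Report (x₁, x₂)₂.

(4.246, -0.285)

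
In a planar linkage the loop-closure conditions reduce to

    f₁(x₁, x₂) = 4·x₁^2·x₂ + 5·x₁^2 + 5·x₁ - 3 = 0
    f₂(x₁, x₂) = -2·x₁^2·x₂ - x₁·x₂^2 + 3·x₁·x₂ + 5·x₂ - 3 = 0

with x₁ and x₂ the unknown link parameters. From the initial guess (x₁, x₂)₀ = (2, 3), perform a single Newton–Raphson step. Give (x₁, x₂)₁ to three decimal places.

At (2, 3): F = (75.000, -12.000).
Jacobian J = [[8·x₁·x₂ + 10·x₁ + 5, 4·x₁^2], [-4·x₁·x₂ - x₂^2 + 3·x₂, -2·x₁^2 - 2·x₁·x₂ + 3·x₁ + 5]].
At the point, J = [[73.000, 16.000], [-24.000, -9.000]] (det J = -273.000).
Solving J·Δ = −F gives Δ = (-1.769, 3.385).
Then the next iterate is (x₁, x₂)₁ = (0.231, 6.385).

(0.231, 6.385)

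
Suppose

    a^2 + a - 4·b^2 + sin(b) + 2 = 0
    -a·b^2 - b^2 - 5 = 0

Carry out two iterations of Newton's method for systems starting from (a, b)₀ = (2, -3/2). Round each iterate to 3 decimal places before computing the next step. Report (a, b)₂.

(-6.479, 1.165)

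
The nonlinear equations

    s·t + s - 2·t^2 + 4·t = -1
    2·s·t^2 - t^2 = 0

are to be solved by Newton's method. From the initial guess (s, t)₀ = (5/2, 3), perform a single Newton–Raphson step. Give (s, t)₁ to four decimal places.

(0.8692, 2.7231)

At (5/2, 3): F = (5.0000, 36.0000).
Jacobian J = [[t + 1, s - 4·t + 4], [2·t^2, 4·s·t - 2·t]].
At the point, J = [[4.0000, -5.5000], [18.0000, 24.0000]] (det J = 195.0000).
Solving J·Δ = −F gives Δ = (-1.6308, -0.2769).
Then the next iterate is (s, t)₁ = (0.8692, 2.7231).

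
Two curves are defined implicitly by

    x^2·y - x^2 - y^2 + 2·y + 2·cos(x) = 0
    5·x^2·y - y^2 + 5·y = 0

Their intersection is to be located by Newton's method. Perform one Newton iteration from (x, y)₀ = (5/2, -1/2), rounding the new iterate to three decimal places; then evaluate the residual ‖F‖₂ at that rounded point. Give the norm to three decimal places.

At (5/2, -1/2): F = (-12.22729, -18.375).
Jacobian J = [[2·x·y - 2·x - 2·sin(x), x^2 - 2·y + 2], [10·x·y, 5·x^2 - 2·y + 5]].
At the point, J = [[-8.69694, 9.250], [-12.500, 37.250]] (det J = -208.33617).
Solving J·Δ = −F gives Δ = (-1.370, 0.033).
Then the next iterate is (x, y)₁ = (1.130, -0.467).
Re-evaluating at (1.130, -0.467): F = (-2.17198, -5.53465), so ‖F‖₂ = 5.946.

5.946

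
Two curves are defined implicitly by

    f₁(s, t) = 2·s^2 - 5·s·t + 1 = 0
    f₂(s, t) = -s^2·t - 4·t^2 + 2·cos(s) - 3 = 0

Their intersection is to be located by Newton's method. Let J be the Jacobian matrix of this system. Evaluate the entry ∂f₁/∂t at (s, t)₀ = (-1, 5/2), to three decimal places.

5.000

∂f₁/∂t = -5·s.
At (-1, 5/2) this is 5.000.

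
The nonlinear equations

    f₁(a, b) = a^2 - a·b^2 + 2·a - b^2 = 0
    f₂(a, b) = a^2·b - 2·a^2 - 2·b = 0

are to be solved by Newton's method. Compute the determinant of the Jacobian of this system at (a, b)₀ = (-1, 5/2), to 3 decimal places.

J = [[2·a - b^2 + 2, -2·a·b - 2·b], [2·a·b - 4·a, a^2 - 2]].
At the point, J = [[-6.250, 0.000], [-1.000, -1.000]].
det J = 6.250.

6.250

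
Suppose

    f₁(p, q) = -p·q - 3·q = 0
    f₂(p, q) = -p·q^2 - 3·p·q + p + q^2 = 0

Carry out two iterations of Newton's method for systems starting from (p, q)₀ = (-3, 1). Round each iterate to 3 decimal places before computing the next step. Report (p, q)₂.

At (-3, 1): F = (0.000, 10.000).
Jacobian J = [[-q, -p - 3], [-q^2 - 3·q + 1, -2·p·q - 3·p + 2·q]].
At the point, J = [[-1.000, 0.000], [-3.000, 17.000]] (det J = -17.000).
Solving J·Δ = −F gives Δ = (0.000, -0.588).
Then the next iterate is (p, q)₁ = (-3.000, 0.412).
Round to (-3.000, 0.412) and repeat: F = (0.000, 1.38698), J = [[-0.412, 0.000], [-0.40574, 12.296]].
Δ = (0.000, -0.113), so (p, q)₂ = (-3.000, 0.299).

(-3.000, 0.299)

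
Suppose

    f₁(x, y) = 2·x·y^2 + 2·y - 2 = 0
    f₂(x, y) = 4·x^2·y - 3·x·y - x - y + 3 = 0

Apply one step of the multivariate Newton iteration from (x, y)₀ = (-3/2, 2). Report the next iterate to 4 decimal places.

(-0.6905, 1.6476)

At (-3/2, 2): F = (-10.0000, 29.5000).
Jacobian J = [[2·y^2, 4·x·y + 2], [8·x·y - 3·y - 1, 4·x^2 - 3·x - 1]].
At the point, J = [[8.0000, -10.0000], [-31.0000, 12.5000]] (det J = -210.0000).
Solving J·Δ = −F gives Δ = (0.8095, -0.3524).
Then the next iterate is (x, y)₁ = (-0.6905, 1.6476).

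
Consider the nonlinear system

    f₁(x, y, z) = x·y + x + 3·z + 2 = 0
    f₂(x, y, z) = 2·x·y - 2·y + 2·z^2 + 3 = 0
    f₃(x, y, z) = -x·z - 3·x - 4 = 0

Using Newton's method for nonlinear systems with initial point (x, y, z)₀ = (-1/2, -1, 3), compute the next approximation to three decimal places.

(-1.230, -19.541, -3.757)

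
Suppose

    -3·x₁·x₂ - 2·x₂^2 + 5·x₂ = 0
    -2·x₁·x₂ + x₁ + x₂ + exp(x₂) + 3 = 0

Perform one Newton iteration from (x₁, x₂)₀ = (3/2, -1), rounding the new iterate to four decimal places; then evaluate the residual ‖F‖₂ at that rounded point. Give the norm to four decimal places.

At (3/2, -1): F = (-2.5000, 6.867879).
Jacobian J = [[-3·x₂, -3·x₁ - 4·x₂ + 5], [-2·x₂ + 1, -2·x₁ + exp(x₂) + 1]].
At the point, J = [[3.0000, 4.5000], [3.0000, -1.632121]] (det J = -18.396362).
Solving J·Δ = −F gives Δ = (-1.4582, 1.5277).
Then the next iterate is (x₁, x₂)₁ = (0.0418, 0.5277).
Re-evaluating at (0.0418, 0.5277): F = (2.015392, 5.220414), so ‖F‖₂ = 5.5959.

5.5959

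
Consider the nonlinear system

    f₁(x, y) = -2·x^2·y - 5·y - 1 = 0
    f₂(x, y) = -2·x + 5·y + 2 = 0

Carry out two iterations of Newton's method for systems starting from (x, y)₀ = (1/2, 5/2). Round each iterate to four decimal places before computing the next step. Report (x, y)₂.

At (1/2, 5/2): F = (-14.7500, 13.5000).
Jacobian J = [[-4·x·y, -2·x^2 - 5], [-2, 5]].
At the point, J = [[-5.0000, -5.5000], [-2.0000, 5.0000]] (det J = -36.0000).
Solving J·Δ = −F gives Δ = (0.0139, -2.6944).
Then the next iterate is (x, y)₁ = (0.5139, -0.1944).
Round to (0.5139, -0.1944) and repeat: F = (0.074679, 0.0002), J = [[0.399609, -5.528186], [-2.0000, 5.0000]].
Δ = (0.0413, 0.0165), so (x, y)₂ = (0.5552, -0.1779).

(0.5552, -0.1779)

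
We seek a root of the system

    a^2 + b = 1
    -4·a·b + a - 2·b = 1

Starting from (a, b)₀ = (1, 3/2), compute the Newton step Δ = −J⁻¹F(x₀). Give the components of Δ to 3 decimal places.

At (1, 3/2): F = (1.500, -9.000).
Jacobian J = [[2·a, 1], [-4·b + 1, -4·a - 2]].
At the point, J = [[2.000, 1.000], [-5.000, -6.000]] (det J = -7.000).
Solving J·Δ = −F gives Δ = (0.000, -1.500).

(0.000, -1.500)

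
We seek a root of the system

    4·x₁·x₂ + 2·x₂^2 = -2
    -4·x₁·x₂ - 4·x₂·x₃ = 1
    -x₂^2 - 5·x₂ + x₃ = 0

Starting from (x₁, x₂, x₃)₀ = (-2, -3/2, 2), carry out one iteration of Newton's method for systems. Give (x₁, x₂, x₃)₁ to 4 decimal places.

(31.4167, -14.5000, -31.2500)

At (-2, -3/2, 2): F = (18.5000, -1.0000, 7.2500).
Jacobian J = [[4·x₂, 4·x₁ + 4·x₂, 0], [-4·x₂, -4·x₁ - 4·x₃, -4·x₂], [0, -2·x₂ - 5, 1]].
At the point, J = [[-6.0000, -14.0000, 0.0000], [6.0000, 0.0000, 6.0000], [0.0000, -2.0000, 1.0000]] (det J = 12.0000).
Solving J·Δ = −F gives Δ = (33.4167, -13.0000, -33.2500).
Then the next iterate is (x₁, x₂, x₃)₁ = (31.4167, -14.5000, -31.2500).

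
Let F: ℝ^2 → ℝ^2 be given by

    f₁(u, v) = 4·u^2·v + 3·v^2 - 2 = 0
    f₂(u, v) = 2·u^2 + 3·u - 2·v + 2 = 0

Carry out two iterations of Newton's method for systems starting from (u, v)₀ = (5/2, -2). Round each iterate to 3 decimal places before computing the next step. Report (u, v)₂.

(-28.543, -19.196)

At (5/2, -2): F = (-40.000, 26.000).
Jacobian J = [[8·u·v, 4·u^2 + 6·v], [4·u + 3, -2]].
At the point, J = [[-40.000, 13.000], [13.000, -2.000]] (det J = -89.000).
Solving J·Δ = −F gives Δ = (-2.899, -5.843).
Then the next iterate is (u, v)₁ = (-0.399, -7.843).
Round to (-0.399, -7.843) and repeat: F = (177.54349, 16.80740), J = [[25.03486, -46.42120], [1.404, -2.000]].
Δ = (-28.144, -11.353), so (u, v)₂ = (-28.543, -19.196).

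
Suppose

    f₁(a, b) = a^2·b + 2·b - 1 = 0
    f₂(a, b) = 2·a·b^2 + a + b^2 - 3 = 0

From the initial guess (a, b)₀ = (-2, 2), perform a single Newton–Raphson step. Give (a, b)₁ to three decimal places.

(-1.286, 1.119)

At (-2, 2): F = (11.000, -17.000).
Jacobian J = [[2·a·b, a^2 + 2], [2·b^2 + 1, 4·a·b + 2·b]].
At the point, J = [[-8.000, 6.000], [9.000, -12.000]] (det J = 42.000).
Solving J·Δ = −F gives Δ = (0.714, -0.881).
Then the next iterate is (a, b)₁ = (-1.286, 1.119).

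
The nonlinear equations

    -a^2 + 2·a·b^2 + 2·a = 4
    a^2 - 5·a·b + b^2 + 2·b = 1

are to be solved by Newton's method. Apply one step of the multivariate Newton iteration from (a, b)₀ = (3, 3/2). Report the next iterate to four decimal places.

(-1.6136, 1.2670)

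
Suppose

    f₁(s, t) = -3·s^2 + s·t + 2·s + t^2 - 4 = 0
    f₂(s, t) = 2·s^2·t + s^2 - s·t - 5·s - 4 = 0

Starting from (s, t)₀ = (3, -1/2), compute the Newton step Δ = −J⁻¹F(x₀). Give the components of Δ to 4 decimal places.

(-1.5042, 0.7154)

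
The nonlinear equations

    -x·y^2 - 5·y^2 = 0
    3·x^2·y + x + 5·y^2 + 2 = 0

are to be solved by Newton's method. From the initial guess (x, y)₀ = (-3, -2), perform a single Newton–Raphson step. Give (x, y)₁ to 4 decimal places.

(-2.3086, -0.6543)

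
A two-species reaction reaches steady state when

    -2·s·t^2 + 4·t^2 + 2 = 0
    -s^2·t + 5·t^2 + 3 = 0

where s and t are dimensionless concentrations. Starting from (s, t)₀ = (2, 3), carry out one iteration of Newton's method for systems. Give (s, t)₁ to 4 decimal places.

(2.1111, 1.6667)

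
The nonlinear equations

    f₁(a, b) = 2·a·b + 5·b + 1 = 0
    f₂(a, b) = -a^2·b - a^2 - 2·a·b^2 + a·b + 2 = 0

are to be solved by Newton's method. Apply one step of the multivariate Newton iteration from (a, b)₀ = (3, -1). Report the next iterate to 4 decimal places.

(2.1905, -0.2381)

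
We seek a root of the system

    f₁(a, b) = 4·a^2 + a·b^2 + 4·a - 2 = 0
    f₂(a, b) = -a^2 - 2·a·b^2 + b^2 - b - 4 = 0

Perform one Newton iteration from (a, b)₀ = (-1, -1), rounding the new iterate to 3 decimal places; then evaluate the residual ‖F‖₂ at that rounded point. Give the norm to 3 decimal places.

At (-1, -1): F = (-3.000, -1.000).
Jacobian J = [[8·a + b^2 + 4, 2·a·b], [-2·a - 2·b^2, -4·a·b + 2·b - 1]].
At the point, J = [[-3.000, 2.000], [0.000, -7.000]] (det J = 21.000).
Solving J·Δ = −F gives Δ = (-1.095, -0.143).
Then the next iterate is (a, b)₁ = (-2.095, -1.143).
Re-evaluating at (-2.095, -1.143): F = (4.43909, -0.46555), so ‖F‖₂ = 4.463.

4.463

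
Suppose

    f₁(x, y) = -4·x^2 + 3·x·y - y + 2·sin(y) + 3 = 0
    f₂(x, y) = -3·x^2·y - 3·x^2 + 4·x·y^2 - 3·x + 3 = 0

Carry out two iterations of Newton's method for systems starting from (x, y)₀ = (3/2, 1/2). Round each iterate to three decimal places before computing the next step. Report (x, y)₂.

At (3/2, 1/2): F = (-3.29115, -10.125).
Jacobian J = [[-8·x + 3·y, 3·x + 2·cos(y) - 1], [-6·x·y - 6·x + 4·y^2 - 3, -3·x^2 + 8·x·y]].
At the point, J = [[-10.500, 5.25517], [-15.500, -0.750]] (det J = 89.33006).
Solving J·Δ = −F gives Δ = (-0.623, -0.619).
Then the next iterate is (x, y)₁ = (0.877, -0.119).
Round to (0.877, -0.119) and repeat: F = (-0.50804, -1.61413), J = [[-7.373, 3.61686], [-7.57918, -3.14229]].
Δ = (-0.147, -0.159), so (x, y)₂ = (0.730, -0.278).

(0.730, -0.278)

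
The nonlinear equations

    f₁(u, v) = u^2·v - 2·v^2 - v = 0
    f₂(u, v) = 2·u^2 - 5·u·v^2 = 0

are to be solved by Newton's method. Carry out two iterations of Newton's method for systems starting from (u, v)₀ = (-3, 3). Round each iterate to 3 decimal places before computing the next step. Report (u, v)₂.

At (-3, 3): F = (6.000, 153.000).
Jacobian J = [[2·u·v, u^2 - 4·v - 1], [4·u - 5·v^2, -10·u·v]].
At the point, J = [[-18.000, -4.000], [-57.000, 90.000]] (det J = -1848.000).
Solving J·Δ = −F gives Δ = (0.623, -1.305).
Then the next iterate is (u, v)₁ = (-2.377, 1.695).
Round to (-2.377, 1.695) and repeat: F = (2.13592, 45.44616), J = [[-8.05803, -2.12987], [-23.87313, 40.29015]].
Δ = (0.487, -0.839), so (u, v)₂ = (-1.890, 0.856).

(-1.890, 0.856)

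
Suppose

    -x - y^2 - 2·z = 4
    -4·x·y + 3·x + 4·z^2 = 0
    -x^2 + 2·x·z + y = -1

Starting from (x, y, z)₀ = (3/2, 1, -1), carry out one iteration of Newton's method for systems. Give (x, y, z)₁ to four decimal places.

(4.5000, -13.7500, 10.0000)

At (3/2, 1, -1): F = (-4.5000, 2.5000, -3.2500).
Jacobian J = [[-1, -2·y, -2], [-4·y + 3, -4·x, 8·z], [-2·x + 2·z, 1, 2·x]].
At the point, J = [[-1.0000, -2.0000, -2.0000], [-1.0000, -6.0000, -8.0000], [-5.0000, 1.0000, 3.0000]] (det J = -14.0000).
Solving J·Δ = −F gives Δ = (3.0000, -14.7500, 11.0000).
Then the next iterate is (x, y, z)₁ = (4.5000, -13.7500, 10.0000).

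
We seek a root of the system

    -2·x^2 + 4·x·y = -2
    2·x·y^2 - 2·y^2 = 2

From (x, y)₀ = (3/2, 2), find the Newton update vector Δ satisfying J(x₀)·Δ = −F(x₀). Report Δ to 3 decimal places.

(0.650, -1.800)

At (3/2, 2): F = (9.500, 2.000).
Jacobian J = [[-4·x + 4·y, 4·x], [2·y^2, 4·x·y - 4·y]].
At the point, J = [[2.000, 6.000], [8.000, 4.000]] (det J = -40.000).
Solving J·Δ = −F gives Δ = (0.650, -1.800).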